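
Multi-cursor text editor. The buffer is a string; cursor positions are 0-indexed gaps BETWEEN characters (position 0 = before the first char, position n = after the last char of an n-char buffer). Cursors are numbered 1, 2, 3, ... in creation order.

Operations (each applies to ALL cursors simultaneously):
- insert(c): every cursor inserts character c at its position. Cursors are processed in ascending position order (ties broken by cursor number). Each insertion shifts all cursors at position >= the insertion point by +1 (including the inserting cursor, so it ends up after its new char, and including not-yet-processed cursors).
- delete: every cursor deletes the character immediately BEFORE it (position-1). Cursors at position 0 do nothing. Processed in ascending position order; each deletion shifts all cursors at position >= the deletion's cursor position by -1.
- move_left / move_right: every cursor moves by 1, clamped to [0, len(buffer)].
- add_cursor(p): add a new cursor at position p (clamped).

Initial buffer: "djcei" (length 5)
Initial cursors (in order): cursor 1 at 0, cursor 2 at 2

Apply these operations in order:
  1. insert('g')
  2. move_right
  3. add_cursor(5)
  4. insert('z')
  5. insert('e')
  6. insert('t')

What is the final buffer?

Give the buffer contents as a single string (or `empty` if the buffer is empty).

After op 1 (insert('g')): buffer="gdjgcei" (len 7), cursors c1@1 c2@4, authorship 1..2...
After op 2 (move_right): buffer="gdjgcei" (len 7), cursors c1@2 c2@5, authorship 1..2...
After op 3 (add_cursor(5)): buffer="gdjgcei" (len 7), cursors c1@2 c2@5 c3@5, authorship 1..2...
After op 4 (insert('z')): buffer="gdzjgczzei" (len 10), cursors c1@3 c2@8 c3@8, authorship 1.1.2.23..
After op 5 (insert('e')): buffer="gdzejgczzeeei" (len 13), cursors c1@4 c2@11 c3@11, authorship 1.11.2.2323..
After op 6 (insert('t')): buffer="gdzetjgczzeettei" (len 16), cursors c1@5 c2@14 c3@14, authorship 1.111.2.232323..

Answer: gdzetjgczzeettei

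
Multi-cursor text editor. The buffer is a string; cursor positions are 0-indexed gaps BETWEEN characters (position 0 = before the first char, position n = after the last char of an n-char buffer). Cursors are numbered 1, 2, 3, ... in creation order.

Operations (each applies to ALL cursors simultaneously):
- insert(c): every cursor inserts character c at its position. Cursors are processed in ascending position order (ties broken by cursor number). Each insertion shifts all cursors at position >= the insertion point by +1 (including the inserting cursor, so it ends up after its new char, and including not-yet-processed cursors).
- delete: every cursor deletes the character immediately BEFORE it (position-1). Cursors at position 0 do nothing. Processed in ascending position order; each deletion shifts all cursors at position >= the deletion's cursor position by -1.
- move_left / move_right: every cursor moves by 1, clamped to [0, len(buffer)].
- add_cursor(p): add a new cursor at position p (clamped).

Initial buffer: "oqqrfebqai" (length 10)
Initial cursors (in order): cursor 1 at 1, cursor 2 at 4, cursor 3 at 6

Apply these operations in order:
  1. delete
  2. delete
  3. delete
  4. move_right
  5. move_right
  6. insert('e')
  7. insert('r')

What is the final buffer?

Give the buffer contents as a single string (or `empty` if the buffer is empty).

Answer: bqeeerrrai

Derivation:
After op 1 (delete): buffer="qqfbqai" (len 7), cursors c1@0 c2@2 c3@3, authorship .......
After op 2 (delete): buffer="qbqai" (len 5), cursors c1@0 c2@1 c3@1, authorship .....
After op 3 (delete): buffer="bqai" (len 4), cursors c1@0 c2@0 c3@0, authorship ....
After op 4 (move_right): buffer="bqai" (len 4), cursors c1@1 c2@1 c3@1, authorship ....
After op 5 (move_right): buffer="bqai" (len 4), cursors c1@2 c2@2 c3@2, authorship ....
After op 6 (insert('e')): buffer="bqeeeai" (len 7), cursors c1@5 c2@5 c3@5, authorship ..123..
After op 7 (insert('r')): buffer="bqeeerrrai" (len 10), cursors c1@8 c2@8 c3@8, authorship ..123123..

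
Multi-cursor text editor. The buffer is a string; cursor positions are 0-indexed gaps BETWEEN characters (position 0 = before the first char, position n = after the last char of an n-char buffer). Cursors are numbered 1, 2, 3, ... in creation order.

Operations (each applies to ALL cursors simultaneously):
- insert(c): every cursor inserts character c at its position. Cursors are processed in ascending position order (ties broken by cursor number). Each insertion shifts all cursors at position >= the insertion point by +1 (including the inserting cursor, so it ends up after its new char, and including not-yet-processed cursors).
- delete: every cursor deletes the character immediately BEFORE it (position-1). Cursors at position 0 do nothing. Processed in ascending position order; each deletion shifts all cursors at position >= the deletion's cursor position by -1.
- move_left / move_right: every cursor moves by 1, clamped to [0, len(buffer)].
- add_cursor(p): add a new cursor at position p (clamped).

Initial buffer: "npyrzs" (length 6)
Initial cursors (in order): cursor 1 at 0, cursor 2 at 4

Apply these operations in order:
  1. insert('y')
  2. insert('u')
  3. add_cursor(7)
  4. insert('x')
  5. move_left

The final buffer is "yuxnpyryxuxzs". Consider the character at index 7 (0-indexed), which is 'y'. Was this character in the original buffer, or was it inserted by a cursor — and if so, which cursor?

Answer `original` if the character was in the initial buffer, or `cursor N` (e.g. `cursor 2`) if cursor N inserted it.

After op 1 (insert('y')): buffer="ynpyryzs" (len 8), cursors c1@1 c2@6, authorship 1....2..
After op 2 (insert('u')): buffer="yunpyryuzs" (len 10), cursors c1@2 c2@8, authorship 11....22..
After op 3 (add_cursor(7)): buffer="yunpyryuzs" (len 10), cursors c1@2 c3@7 c2@8, authorship 11....22..
After op 4 (insert('x')): buffer="yuxnpyryxuxzs" (len 13), cursors c1@3 c3@9 c2@11, authorship 111....2322..
After op 5 (move_left): buffer="yuxnpyryxuxzs" (len 13), cursors c1@2 c3@8 c2@10, authorship 111....2322..
Authorship (.=original, N=cursor N): 1 1 1 . . . . 2 3 2 2 . .
Index 7: author = 2

Answer: cursor 2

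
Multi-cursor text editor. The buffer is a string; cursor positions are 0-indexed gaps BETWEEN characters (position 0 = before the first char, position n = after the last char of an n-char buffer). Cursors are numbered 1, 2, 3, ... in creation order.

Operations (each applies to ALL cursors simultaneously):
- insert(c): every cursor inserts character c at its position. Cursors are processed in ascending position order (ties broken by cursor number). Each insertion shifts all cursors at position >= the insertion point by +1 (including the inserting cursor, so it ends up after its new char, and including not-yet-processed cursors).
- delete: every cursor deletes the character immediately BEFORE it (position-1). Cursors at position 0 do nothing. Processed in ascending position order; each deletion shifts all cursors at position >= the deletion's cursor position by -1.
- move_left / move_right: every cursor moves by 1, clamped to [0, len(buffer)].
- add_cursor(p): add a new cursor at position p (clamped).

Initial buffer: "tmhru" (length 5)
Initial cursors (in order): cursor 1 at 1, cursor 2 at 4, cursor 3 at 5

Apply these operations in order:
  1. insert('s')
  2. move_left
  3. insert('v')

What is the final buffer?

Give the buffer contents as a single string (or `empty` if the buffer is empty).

After op 1 (insert('s')): buffer="tsmhrsus" (len 8), cursors c1@2 c2@6 c3@8, authorship .1...2.3
After op 2 (move_left): buffer="tsmhrsus" (len 8), cursors c1@1 c2@5 c3@7, authorship .1...2.3
After op 3 (insert('v')): buffer="tvsmhrvsuvs" (len 11), cursors c1@2 c2@7 c3@10, authorship .11...22.33

Answer: tvsmhrvsuvs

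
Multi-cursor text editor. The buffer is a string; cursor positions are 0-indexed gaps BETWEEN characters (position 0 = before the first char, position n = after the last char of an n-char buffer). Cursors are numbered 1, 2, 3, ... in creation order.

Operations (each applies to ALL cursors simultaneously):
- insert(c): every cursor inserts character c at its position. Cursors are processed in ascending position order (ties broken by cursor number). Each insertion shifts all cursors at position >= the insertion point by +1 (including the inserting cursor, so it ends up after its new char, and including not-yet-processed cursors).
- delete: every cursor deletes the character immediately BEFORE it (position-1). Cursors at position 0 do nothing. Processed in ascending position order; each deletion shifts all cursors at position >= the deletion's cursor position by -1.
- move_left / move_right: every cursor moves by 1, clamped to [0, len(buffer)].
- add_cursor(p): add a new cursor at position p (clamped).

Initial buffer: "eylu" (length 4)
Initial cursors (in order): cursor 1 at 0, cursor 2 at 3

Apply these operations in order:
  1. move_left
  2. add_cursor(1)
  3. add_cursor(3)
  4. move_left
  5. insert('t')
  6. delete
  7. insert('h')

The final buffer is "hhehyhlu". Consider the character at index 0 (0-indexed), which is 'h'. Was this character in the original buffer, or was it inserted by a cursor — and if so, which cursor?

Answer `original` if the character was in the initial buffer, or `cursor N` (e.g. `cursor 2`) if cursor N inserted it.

After op 1 (move_left): buffer="eylu" (len 4), cursors c1@0 c2@2, authorship ....
After op 2 (add_cursor(1)): buffer="eylu" (len 4), cursors c1@0 c3@1 c2@2, authorship ....
After op 3 (add_cursor(3)): buffer="eylu" (len 4), cursors c1@0 c3@1 c2@2 c4@3, authorship ....
After op 4 (move_left): buffer="eylu" (len 4), cursors c1@0 c3@0 c2@1 c4@2, authorship ....
After op 5 (insert('t')): buffer="ttetytlu" (len 8), cursors c1@2 c3@2 c2@4 c4@6, authorship 13.2.4..
After op 6 (delete): buffer="eylu" (len 4), cursors c1@0 c3@0 c2@1 c4@2, authorship ....
After op 7 (insert('h')): buffer="hhehyhlu" (len 8), cursors c1@2 c3@2 c2@4 c4@6, authorship 13.2.4..
Authorship (.=original, N=cursor N): 1 3 . 2 . 4 . .
Index 0: author = 1

Answer: cursor 1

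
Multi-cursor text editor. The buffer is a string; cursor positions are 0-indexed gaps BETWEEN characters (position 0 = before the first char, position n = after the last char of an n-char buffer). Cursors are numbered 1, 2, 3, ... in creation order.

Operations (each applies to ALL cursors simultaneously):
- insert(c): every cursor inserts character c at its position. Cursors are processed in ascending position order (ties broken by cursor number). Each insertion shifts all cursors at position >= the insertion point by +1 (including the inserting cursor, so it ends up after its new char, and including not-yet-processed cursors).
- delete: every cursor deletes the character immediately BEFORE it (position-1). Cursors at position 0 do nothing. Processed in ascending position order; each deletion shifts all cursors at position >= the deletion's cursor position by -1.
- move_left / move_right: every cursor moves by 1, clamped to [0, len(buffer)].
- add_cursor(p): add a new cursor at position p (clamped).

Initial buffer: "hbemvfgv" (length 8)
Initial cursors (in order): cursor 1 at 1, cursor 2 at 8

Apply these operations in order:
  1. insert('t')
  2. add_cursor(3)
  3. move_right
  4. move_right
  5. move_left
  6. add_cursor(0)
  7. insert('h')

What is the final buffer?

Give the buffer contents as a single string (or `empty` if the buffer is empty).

After op 1 (insert('t')): buffer="htbemvfgvt" (len 10), cursors c1@2 c2@10, authorship .1.......2
After op 2 (add_cursor(3)): buffer="htbemvfgvt" (len 10), cursors c1@2 c3@3 c2@10, authorship .1.......2
After op 3 (move_right): buffer="htbemvfgvt" (len 10), cursors c1@3 c3@4 c2@10, authorship .1.......2
After op 4 (move_right): buffer="htbemvfgvt" (len 10), cursors c1@4 c3@5 c2@10, authorship .1.......2
After op 5 (move_left): buffer="htbemvfgvt" (len 10), cursors c1@3 c3@4 c2@9, authorship .1.......2
After op 6 (add_cursor(0)): buffer="htbemvfgvt" (len 10), cursors c4@0 c1@3 c3@4 c2@9, authorship .1.......2
After op 7 (insert('h')): buffer="hhtbhehmvfgvht" (len 14), cursors c4@1 c1@5 c3@7 c2@13, authorship 4.1.1.3.....22

Answer: hhtbhehmvfgvht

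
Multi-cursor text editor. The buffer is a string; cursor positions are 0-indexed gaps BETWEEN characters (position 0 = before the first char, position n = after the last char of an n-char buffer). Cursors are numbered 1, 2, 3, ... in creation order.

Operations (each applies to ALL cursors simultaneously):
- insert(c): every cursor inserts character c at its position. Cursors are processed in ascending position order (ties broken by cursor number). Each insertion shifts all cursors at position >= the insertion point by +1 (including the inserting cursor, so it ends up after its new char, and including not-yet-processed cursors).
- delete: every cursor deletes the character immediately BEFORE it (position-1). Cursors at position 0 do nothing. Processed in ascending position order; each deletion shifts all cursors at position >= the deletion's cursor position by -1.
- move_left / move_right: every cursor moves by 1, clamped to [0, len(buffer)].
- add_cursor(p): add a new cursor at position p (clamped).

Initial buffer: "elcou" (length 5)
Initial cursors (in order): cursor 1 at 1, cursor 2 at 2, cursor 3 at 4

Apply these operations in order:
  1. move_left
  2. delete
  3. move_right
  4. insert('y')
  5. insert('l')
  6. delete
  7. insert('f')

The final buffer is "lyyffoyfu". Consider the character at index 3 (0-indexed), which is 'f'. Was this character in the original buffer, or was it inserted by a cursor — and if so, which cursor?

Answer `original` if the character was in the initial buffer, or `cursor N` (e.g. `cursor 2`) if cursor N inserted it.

Answer: cursor 1

Derivation:
After op 1 (move_left): buffer="elcou" (len 5), cursors c1@0 c2@1 c3@3, authorship .....
After op 2 (delete): buffer="lou" (len 3), cursors c1@0 c2@0 c3@1, authorship ...
After op 3 (move_right): buffer="lou" (len 3), cursors c1@1 c2@1 c3@2, authorship ...
After op 4 (insert('y')): buffer="lyyoyu" (len 6), cursors c1@3 c2@3 c3@5, authorship .12.3.
After op 5 (insert('l')): buffer="lyylloylu" (len 9), cursors c1@5 c2@5 c3@8, authorship .1212.33.
After op 6 (delete): buffer="lyyoyu" (len 6), cursors c1@3 c2@3 c3@5, authorship .12.3.
After op 7 (insert('f')): buffer="lyyffoyfu" (len 9), cursors c1@5 c2@5 c3@8, authorship .1212.33.
Authorship (.=original, N=cursor N): . 1 2 1 2 . 3 3 .
Index 3: author = 1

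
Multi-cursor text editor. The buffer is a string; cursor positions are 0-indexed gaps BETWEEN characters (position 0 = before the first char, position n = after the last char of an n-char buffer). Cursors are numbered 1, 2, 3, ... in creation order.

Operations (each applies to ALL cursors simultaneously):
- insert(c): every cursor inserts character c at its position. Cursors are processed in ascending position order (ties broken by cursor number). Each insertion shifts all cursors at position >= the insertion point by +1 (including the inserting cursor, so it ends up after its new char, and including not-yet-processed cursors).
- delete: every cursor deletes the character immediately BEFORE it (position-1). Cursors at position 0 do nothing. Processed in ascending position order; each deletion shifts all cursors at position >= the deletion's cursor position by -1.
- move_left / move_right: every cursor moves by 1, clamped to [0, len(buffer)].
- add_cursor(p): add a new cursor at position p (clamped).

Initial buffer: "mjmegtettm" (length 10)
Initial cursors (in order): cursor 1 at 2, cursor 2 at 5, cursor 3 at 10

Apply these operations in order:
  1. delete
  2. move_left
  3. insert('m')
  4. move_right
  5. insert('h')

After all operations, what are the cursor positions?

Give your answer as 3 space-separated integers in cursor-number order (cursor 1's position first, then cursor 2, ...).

After op 1 (delete): buffer="mmetett" (len 7), cursors c1@1 c2@3 c3@7, authorship .......
After op 2 (move_left): buffer="mmetett" (len 7), cursors c1@0 c2@2 c3@6, authorship .......
After op 3 (insert('m')): buffer="mmmmetetmt" (len 10), cursors c1@1 c2@4 c3@9, authorship 1..2....3.
After op 4 (move_right): buffer="mmmmetetmt" (len 10), cursors c1@2 c2@5 c3@10, authorship 1..2....3.
After op 5 (insert('h')): buffer="mmhmmehtetmth" (len 13), cursors c1@3 c2@7 c3@13, authorship 1.1.2.2...3.3

Answer: 3 7 13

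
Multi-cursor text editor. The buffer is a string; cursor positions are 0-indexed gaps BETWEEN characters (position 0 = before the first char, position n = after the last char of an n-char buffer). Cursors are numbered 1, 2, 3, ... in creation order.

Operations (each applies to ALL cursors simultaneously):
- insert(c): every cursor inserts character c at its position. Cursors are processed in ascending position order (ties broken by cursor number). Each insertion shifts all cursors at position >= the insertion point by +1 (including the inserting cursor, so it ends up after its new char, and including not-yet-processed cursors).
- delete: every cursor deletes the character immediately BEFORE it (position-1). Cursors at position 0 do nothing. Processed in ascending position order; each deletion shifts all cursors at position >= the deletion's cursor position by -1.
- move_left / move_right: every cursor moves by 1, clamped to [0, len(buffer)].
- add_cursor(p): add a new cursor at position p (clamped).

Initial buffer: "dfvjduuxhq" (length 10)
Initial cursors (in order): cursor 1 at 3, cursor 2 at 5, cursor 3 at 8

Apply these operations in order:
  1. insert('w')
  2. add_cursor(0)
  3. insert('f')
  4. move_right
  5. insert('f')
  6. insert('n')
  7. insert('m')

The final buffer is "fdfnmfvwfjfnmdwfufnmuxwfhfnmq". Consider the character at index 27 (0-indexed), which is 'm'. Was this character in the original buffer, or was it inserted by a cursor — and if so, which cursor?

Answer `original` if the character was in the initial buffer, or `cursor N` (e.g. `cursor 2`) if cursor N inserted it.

After op 1 (insert('w')): buffer="dfvwjdwuuxwhq" (len 13), cursors c1@4 c2@7 c3@11, authorship ...1..2...3..
After op 2 (add_cursor(0)): buffer="dfvwjdwuuxwhq" (len 13), cursors c4@0 c1@4 c2@7 c3@11, authorship ...1..2...3..
After op 3 (insert('f')): buffer="fdfvwfjdwfuuxwfhq" (len 17), cursors c4@1 c1@6 c2@10 c3@15, authorship 4...11..22...33..
After op 4 (move_right): buffer="fdfvwfjdwfuuxwfhq" (len 17), cursors c4@2 c1@7 c2@11 c3@16, authorship 4...11..22...33..
After op 5 (insert('f')): buffer="fdffvwfjfdwfufuxwfhfq" (len 21), cursors c4@3 c1@9 c2@14 c3@20, authorship 4.4..11.1.22.2..33.3.
After op 6 (insert('n')): buffer="fdfnfvwfjfndwfufnuxwfhfnq" (len 25), cursors c4@4 c1@11 c2@17 c3@24, authorship 4.44..11.11.22.22..33.33.
After op 7 (insert('m')): buffer="fdfnmfvwfjfnmdwfufnmuxwfhfnmq" (len 29), cursors c4@5 c1@13 c2@20 c3@28, authorship 4.444..11.111.22.222..33.333.
Authorship (.=original, N=cursor N): 4 . 4 4 4 . . 1 1 . 1 1 1 . 2 2 . 2 2 2 . . 3 3 . 3 3 3 .
Index 27: author = 3

Answer: cursor 3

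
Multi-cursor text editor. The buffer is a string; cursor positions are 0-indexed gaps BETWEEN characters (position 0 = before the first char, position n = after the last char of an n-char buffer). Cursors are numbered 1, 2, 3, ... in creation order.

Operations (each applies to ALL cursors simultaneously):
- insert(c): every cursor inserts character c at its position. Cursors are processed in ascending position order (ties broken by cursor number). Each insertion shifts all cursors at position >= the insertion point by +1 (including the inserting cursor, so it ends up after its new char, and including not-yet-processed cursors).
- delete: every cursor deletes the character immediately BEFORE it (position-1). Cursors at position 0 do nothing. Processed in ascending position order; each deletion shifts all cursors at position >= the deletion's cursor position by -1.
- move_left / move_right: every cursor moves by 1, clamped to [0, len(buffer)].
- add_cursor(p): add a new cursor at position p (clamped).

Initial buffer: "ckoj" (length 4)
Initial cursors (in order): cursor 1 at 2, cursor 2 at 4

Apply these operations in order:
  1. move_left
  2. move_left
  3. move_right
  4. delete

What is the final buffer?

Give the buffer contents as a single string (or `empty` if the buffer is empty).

After op 1 (move_left): buffer="ckoj" (len 4), cursors c1@1 c2@3, authorship ....
After op 2 (move_left): buffer="ckoj" (len 4), cursors c1@0 c2@2, authorship ....
After op 3 (move_right): buffer="ckoj" (len 4), cursors c1@1 c2@3, authorship ....
After op 4 (delete): buffer="kj" (len 2), cursors c1@0 c2@1, authorship ..

Answer: kj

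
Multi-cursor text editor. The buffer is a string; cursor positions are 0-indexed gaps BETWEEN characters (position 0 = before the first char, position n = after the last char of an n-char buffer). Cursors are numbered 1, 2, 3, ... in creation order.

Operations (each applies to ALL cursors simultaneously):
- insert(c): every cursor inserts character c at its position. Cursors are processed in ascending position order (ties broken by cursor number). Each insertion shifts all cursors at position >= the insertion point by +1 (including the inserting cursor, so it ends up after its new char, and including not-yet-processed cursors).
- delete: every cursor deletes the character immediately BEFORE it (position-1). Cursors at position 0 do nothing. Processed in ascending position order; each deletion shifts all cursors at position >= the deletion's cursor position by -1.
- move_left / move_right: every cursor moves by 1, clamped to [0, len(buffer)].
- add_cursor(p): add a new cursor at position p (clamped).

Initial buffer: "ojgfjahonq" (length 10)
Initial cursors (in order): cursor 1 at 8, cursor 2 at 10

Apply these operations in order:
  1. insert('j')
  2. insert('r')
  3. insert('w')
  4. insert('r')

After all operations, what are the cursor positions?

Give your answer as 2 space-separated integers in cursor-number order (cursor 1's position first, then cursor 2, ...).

Answer: 12 18

Derivation:
After op 1 (insert('j')): buffer="ojgfjahojnqj" (len 12), cursors c1@9 c2@12, authorship ........1..2
After op 2 (insert('r')): buffer="ojgfjahojrnqjr" (len 14), cursors c1@10 c2@14, authorship ........11..22
After op 3 (insert('w')): buffer="ojgfjahojrwnqjrw" (len 16), cursors c1@11 c2@16, authorship ........111..222
After op 4 (insert('r')): buffer="ojgfjahojrwrnqjrwr" (len 18), cursors c1@12 c2@18, authorship ........1111..2222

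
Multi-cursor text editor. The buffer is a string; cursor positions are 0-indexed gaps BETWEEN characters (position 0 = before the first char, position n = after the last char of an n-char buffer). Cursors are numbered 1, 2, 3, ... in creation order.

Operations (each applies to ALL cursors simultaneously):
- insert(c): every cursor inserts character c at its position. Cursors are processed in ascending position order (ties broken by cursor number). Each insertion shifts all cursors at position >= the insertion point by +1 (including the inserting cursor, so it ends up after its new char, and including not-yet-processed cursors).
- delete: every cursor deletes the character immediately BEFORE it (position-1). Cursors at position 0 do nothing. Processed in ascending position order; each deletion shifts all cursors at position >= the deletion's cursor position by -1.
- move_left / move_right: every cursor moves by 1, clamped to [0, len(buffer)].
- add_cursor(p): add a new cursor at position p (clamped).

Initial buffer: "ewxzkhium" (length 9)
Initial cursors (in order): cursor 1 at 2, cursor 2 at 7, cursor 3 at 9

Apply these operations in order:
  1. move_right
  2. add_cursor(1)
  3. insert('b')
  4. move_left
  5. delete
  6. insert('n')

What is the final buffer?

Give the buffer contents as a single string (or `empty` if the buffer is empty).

Answer: nbwnbzkhinbnb

Derivation:
After op 1 (move_right): buffer="ewxzkhium" (len 9), cursors c1@3 c2@8 c3@9, authorship .........
After op 2 (add_cursor(1)): buffer="ewxzkhium" (len 9), cursors c4@1 c1@3 c2@8 c3@9, authorship .........
After op 3 (insert('b')): buffer="ebwxbzkhiubmb" (len 13), cursors c4@2 c1@5 c2@11 c3@13, authorship .4..1.....2.3
After op 4 (move_left): buffer="ebwxbzkhiubmb" (len 13), cursors c4@1 c1@4 c2@10 c3@12, authorship .4..1.....2.3
After op 5 (delete): buffer="bwbzkhibb" (len 9), cursors c4@0 c1@2 c2@7 c3@8, authorship 4.1....23
After op 6 (insert('n')): buffer="nbwnbzkhinbnb" (len 13), cursors c4@1 c1@4 c2@10 c3@12, authorship 44.11....2233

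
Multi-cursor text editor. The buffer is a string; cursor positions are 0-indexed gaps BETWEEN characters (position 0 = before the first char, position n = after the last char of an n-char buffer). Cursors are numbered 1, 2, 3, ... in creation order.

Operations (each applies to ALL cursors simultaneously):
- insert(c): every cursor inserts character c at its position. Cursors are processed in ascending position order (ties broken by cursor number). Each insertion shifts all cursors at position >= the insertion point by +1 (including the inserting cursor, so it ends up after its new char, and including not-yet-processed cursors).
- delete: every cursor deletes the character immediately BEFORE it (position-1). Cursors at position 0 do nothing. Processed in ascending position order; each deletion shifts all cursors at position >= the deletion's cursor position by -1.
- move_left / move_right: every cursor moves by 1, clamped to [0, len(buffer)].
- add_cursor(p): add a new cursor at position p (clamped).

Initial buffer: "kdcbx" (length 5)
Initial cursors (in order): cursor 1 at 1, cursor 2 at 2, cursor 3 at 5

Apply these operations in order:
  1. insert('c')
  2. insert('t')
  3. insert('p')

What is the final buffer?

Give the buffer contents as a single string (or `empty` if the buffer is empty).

Answer: kctpdctpcbxctp

Derivation:
After op 1 (insert('c')): buffer="kcdccbxc" (len 8), cursors c1@2 c2@4 c3@8, authorship .1.2...3
After op 2 (insert('t')): buffer="kctdctcbxct" (len 11), cursors c1@3 c2@6 c3@11, authorship .11.22...33
After op 3 (insert('p')): buffer="kctpdctpcbxctp" (len 14), cursors c1@4 c2@8 c3@14, authorship .111.222...333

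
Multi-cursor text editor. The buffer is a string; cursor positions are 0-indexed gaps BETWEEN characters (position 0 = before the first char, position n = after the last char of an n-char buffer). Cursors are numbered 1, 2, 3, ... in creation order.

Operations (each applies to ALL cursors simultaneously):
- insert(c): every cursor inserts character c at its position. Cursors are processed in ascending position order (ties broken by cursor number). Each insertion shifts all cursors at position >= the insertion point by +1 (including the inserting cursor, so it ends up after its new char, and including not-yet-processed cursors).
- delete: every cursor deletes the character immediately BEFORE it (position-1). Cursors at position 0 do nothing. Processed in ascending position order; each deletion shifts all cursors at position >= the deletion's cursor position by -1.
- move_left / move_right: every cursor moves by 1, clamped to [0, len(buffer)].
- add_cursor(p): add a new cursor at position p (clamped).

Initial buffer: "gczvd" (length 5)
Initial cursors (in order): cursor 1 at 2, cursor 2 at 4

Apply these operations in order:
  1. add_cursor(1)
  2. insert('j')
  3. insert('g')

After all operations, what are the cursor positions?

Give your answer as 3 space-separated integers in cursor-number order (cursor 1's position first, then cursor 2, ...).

Answer: 6 10 3

Derivation:
After op 1 (add_cursor(1)): buffer="gczvd" (len 5), cursors c3@1 c1@2 c2@4, authorship .....
After op 2 (insert('j')): buffer="gjcjzvjd" (len 8), cursors c3@2 c1@4 c2@7, authorship .3.1..2.
After op 3 (insert('g')): buffer="gjgcjgzvjgd" (len 11), cursors c3@3 c1@6 c2@10, authorship .33.11..22.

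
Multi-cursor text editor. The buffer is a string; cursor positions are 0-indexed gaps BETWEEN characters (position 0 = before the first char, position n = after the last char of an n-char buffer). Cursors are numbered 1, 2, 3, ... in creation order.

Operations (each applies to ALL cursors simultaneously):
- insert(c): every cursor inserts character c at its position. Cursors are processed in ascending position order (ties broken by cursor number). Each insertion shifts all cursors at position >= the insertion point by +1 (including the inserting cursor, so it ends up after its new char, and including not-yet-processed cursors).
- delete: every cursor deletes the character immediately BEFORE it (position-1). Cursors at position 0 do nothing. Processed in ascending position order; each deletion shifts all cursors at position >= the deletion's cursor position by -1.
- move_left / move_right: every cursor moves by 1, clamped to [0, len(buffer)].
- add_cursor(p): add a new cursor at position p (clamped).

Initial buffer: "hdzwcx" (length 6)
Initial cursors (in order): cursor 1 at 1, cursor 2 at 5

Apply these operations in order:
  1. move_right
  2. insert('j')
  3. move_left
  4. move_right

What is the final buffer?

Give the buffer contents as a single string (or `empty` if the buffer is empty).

Answer: hdjzwcxj

Derivation:
After op 1 (move_right): buffer="hdzwcx" (len 6), cursors c1@2 c2@6, authorship ......
After op 2 (insert('j')): buffer="hdjzwcxj" (len 8), cursors c1@3 c2@8, authorship ..1....2
After op 3 (move_left): buffer="hdjzwcxj" (len 8), cursors c1@2 c2@7, authorship ..1....2
After op 4 (move_right): buffer="hdjzwcxj" (len 8), cursors c1@3 c2@8, authorship ..1....2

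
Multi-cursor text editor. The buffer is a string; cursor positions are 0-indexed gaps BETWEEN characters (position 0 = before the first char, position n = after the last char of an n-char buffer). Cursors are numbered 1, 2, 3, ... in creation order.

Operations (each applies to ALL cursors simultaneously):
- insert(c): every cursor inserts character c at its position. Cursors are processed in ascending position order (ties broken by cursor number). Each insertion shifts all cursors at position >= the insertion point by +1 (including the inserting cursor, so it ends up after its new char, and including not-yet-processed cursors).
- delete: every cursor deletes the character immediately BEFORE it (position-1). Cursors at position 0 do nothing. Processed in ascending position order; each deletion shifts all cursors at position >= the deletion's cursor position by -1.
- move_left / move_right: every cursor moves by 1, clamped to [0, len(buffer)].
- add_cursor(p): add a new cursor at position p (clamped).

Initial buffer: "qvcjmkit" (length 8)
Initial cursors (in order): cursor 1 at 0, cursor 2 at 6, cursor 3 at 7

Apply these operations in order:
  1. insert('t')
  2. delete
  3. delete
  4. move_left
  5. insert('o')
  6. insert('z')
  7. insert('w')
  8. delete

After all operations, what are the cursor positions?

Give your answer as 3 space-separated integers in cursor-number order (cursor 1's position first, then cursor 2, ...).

After op 1 (insert('t')): buffer="tqvcjmktitt" (len 11), cursors c1@1 c2@8 c3@10, authorship 1......2.3.
After op 2 (delete): buffer="qvcjmkit" (len 8), cursors c1@0 c2@6 c3@7, authorship ........
After op 3 (delete): buffer="qvcjmt" (len 6), cursors c1@0 c2@5 c3@5, authorship ......
After op 4 (move_left): buffer="qvcjmt" (len 6), cursors c1@0 c2@4 c3@4, authorship ......
After op 5 (insert('o')): buffer="oqvcjoomt" (len 9), cursors c1@1 c2@7 c3@7, authorship 1....23..
After op 6 (insert('z')): buffer="ozqvcjoozzmt" (len 12), cursors c1@2 c2@10 c3@10, authorship 11....2323..
After op 7 (insert('w')): buffer="ozwqvcjoozzwwmt" (len 15), cursors c1@3 c2@13 c3@13, authorship 111....232323..
After op 8 (delete): buffer="ozqvcjoozzmt" (len 12), cursors c1@2 c2@10 c3@10, authorship 11....2323..

Answer: 2 10 10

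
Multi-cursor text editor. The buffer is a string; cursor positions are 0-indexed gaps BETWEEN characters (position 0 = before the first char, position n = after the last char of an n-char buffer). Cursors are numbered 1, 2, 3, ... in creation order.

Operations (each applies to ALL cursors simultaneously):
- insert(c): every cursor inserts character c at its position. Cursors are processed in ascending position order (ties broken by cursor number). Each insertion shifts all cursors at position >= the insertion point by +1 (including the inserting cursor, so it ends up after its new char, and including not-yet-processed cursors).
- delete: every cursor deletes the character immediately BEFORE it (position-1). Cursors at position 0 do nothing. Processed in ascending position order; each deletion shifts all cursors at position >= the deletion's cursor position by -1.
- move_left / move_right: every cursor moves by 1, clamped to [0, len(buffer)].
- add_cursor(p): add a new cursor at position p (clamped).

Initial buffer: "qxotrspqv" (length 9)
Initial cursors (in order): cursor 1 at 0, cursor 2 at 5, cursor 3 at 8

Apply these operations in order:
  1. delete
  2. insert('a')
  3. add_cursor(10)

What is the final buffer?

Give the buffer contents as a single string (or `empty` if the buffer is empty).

Answer: aqxotaspav

Derivation:
After op 1 (delete): buffer="qxotspv" (len 7), cursors c1@0 c2@4 c3@6, authorship .......
After op 2 (insert('a')): buffer="aqxotaspav" (len 10), cursors c1@1 c2@6 c3@9, authorship 1....2..3.
After op 3 (add_cursor(10)): buffer="aqxotaspav" (len 10), cursors c1@1 c2@6 c3@9 c4@10, authorship 1....2..3.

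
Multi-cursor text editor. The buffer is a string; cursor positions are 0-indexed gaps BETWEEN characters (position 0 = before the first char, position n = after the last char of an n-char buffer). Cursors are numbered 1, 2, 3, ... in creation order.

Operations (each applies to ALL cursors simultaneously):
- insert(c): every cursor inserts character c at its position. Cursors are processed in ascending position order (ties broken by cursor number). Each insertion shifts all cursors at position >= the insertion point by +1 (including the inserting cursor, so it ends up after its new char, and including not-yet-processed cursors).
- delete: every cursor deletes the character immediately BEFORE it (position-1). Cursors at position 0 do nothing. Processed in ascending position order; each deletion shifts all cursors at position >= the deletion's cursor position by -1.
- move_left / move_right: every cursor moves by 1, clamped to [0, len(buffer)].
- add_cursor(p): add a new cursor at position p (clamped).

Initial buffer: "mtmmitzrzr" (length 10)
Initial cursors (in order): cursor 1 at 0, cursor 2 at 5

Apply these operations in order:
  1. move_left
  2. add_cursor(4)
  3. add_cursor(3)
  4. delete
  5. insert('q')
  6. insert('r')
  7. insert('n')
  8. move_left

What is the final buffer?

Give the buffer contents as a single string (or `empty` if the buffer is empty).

After op 1 (move_left): buffer="mtmmitzrzr" (len 10), cursors c1@0 c2@4, authorship ..........
After op 2 (add_cursor(4)): buffer="mtmmitzrzr" (len 10), cursors c1@0 c2@4 c3@4, authorship ..........
After op 3 (add_cursor(3)): buffer="mtmmitzrzr" (len 10), cursors c1@0 c4@3 c2@4 c3@4, authorship ..........
After op 4 (delete): buffer="mitzrzr" (len 7), cursors c1@0 c2@1 c3@1 c4@1, authorship .......
After op 5 (insert('q')): buffer="qmqqqitzrzr" (len 11), cursors c1@1 c2@5 c3@5 c4@5, authorship 1.234......
After op 6 (insert('r')): buffer="qrmqqqrrritzrzr" (len 15), cursors c1@2 c2@9 c3@9 c4@9, authorship 11.234234......
After op 7 (insert('n')): buffer="qrnmqqqrrrnnnitzrzr" (len 19), cursors c1@3 c2@13 c3@13 c4@13, authorship 111.234234234......
After op 8 (move_left): buffer="qrnmqqqrrrnnnitzrzr" (len 19), cursors c1@2 c2@12 c3@12 c4@12, authorship 111.234234234......

Answer: qrnmqqqrrrnnnitzrzr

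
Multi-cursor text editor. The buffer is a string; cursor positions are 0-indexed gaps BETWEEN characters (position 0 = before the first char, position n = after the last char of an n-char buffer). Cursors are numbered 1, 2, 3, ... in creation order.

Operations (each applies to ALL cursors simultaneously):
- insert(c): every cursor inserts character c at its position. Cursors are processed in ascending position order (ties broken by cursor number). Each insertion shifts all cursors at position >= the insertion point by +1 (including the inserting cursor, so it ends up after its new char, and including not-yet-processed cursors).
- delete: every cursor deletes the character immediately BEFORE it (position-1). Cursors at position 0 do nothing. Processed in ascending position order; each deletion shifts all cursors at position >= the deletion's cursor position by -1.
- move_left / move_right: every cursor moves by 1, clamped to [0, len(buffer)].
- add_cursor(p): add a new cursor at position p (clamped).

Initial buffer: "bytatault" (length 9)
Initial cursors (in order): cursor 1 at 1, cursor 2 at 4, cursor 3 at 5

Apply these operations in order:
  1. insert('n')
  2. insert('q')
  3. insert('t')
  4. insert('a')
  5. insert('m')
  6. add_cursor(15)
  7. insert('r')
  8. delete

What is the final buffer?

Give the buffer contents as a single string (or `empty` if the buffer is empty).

Answer: bnqtamytanqtamtnqtamault

Derivation:
After op 1 (insert('n')): buffer="bnytantnault" (len 12), cursors c1@2 c2@6 c3@8, authorship .1...2.3....
After op 2 (insert('q')): buffer="bnqytanqtnqault" (len 15), cursors c1@3 c2@8 c3@11, authorship .11...22.33....
After op 3 (insert('t')): buffer="bnqtytanqttnqtault" (len 18), cursors c1@4 c2@10 c3@14, authorship .111...222.333....
After op 4 (insert('a')): buffer="bnqtaytanqtatnqtaault" (len 21), cursors c1@5 c2@12 c3@17, authorship .1111...2222.3333....
After op 5 (insert('m')): buffer="bnqtamytanqtamtnqtamault" (len 24), cursors c1@6 c2@14 c3@20, authorship .11111...22222.33333....
After op 6 (add_cursor(15)): buffer="bnqtamytanqtamtnqtamault" (len 24), cursors c1@6 c2@14 c4@15 c3@20, authorship .11111...22222.33333....
After op 7 (insert('r')): buffer="bnqtamrytanqtamrtrnqtamrault" (len 28), cursors c1@7 c2@16 c4@18 c3@24, authorship .111111...222222.4333333....
After op 8 (delete): buffer="bnqtamytanqtamtnqtamault" (len 24), cursors c1@6 c2@14 c4@15 c3@20, authorship .11111...22222.33333....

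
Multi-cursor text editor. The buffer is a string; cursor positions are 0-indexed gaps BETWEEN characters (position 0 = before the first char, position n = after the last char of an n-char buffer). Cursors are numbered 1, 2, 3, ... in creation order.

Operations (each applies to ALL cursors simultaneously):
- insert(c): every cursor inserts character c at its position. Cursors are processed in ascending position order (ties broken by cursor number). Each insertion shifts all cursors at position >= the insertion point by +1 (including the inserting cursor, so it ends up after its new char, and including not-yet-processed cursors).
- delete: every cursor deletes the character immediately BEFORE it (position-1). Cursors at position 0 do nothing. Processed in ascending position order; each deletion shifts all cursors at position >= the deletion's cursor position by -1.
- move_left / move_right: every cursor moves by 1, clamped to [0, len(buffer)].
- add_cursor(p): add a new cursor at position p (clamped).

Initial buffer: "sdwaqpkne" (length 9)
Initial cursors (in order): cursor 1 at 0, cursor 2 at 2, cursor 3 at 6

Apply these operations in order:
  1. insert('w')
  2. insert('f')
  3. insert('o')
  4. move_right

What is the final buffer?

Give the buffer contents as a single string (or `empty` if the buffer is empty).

After op 1 (insert('w')): buffer="wsdwwaqpwkne" (len 12), cursors c1@1 c2@4 c3@9, authorship 1..2....3...
After op 2 (insert('f')): buffer="wfsdwfwaqpwfkne" (len 15), cursors c1@2 c2@6 c3@12, authorship 11..22....33...
After op 3 (insert('o')): buffer="wfosdwfowaqpwfokne" (len 18), cursors c1@3 c2@8 c3@15, authorship 111..222....333...
After op 4 (move_right): buffer="wfosdwfowaqpwfokne" (len 18), cursors c1@4 c2@9 c3@16, authorship 111..222....333...

Answer: wfosdwfowaqpwfokne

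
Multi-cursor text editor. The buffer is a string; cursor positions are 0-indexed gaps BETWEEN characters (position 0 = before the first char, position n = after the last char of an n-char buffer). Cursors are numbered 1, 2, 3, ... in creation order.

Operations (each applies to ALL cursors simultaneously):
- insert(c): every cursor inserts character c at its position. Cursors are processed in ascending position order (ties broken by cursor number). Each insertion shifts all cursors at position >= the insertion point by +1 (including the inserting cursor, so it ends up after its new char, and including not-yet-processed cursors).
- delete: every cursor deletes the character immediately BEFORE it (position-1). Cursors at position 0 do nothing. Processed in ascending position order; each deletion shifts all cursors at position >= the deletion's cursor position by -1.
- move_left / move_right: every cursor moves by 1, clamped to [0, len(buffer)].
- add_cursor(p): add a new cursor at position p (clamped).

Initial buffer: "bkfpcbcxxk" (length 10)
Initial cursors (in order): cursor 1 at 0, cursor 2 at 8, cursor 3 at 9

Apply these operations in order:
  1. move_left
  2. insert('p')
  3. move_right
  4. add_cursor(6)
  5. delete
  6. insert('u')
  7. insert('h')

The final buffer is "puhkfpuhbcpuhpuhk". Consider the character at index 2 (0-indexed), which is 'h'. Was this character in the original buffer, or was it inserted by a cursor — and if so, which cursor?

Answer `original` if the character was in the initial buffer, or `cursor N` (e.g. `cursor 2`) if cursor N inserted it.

After op 1 (move_left): buffer="bkfpcbcxxk" (len 10), cursors c1@0 c2@7 c3@8, authorship ..........
After op 2 (insert('p')): buffer="pbkfpcbcpxpxk" (len 13), cursors c1@1 c2@9 c3@11, authorship 1.......2.3..
After op 3 (move_right): buffer="pbkfpcbcpxpxk" (len 13), cursors c1@2 c2@10 c3@12, authorship 1.......2.3..
After op 4 (add_cursor(6)): buffer="pbkfpcbcpxpxk" (len 13), cursors c1@2 c4@6 c2@10 c3@12, authorship 1.......2.3..
After op 5 (delete): buffer="pkfpbcppk" (len 9), cursors c1@1 c4@4 c2@7 c3@8, authorship 1.....23.
After op 6 (insert('u')): buffer="pukfpubcpupuk" (len 13), cursors c1@2 c4@6 c2@10 c3@12, authorship 11...4..2233.
After op 7 (insert('h')): buffer="puhkfpuhbcpuhpuhk" (len 17), cursors c1@3 c4@8 c2@13 c3@16, authorship 111...44..222333.
Authorship (.=original, N=cursor N): 1 1 1 . . . 4 4 . . 2 2 2 3 3 3 .
Index 2: author = 1

Answer: cursor 1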